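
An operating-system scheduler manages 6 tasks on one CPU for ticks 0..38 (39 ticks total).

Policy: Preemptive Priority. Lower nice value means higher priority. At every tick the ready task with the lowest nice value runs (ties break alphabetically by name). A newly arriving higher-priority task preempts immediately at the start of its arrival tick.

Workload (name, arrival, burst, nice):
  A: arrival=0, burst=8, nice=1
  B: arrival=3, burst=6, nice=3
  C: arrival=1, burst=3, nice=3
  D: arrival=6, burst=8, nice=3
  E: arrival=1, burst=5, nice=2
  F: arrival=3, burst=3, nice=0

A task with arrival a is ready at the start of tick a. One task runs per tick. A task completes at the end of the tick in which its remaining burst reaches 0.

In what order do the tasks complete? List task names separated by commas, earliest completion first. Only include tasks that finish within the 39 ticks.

completion order = F, A, E, B, C, D

t=0: ready={A} → run A
t=1: ready={A,C,E} → run A
t=2: ready={A,C,E} → run A
t=3: ready={A,B,C,E,F} → run F
t=4: ready={A,B,C,E,F} → run F
t=5: ready={A,B,C,E,F} → run F
t=6: ready={A,B,C,D,E} → run A
t=7: ready={A,B,C,D,E} → run A
t=8: ready={A,B,C,D,E} → run A
t=9: ready={A,B,C,D,E} → run A
t=10: ready={A,B,C,D,E} → run A
t=11: ready={B,C,D,E} → run E
t=12: ready={B,C,D,E} → run E
t=13: ready={B,C,D,E} → run E
t=14: ready={B,C,D,E} → run E
t=15: ready={B,C,D,E} → run E
t=16: ready={B,C,D} → run B
t=17: ready={B,C,D} → run B
t=18: ready={B,C,D} → run B
t=19: ready={B,C,D} → run B
t=20: ready={B,C,D} → run B
t=21: ready={B,C,D} → run B
t=22: ready={C,D} → run C
t=23: ready={C,D} → run C
t=24: ready={C,D} → run C
t=25: ready={D} → run D
t=26: ready={D} → run D
t=27: ready={D} → run D
t=28: ready={D} → run D
t=29: ready={D} → run D
t=30: ready={D} → run D
t=31: ready={D} → run D
t=32: ready={D} → run D
t=33: (idle)
t=34: (idle)
t=35: (idle)
t=36: (idle)
t=37: (idle)
t=38: (idle)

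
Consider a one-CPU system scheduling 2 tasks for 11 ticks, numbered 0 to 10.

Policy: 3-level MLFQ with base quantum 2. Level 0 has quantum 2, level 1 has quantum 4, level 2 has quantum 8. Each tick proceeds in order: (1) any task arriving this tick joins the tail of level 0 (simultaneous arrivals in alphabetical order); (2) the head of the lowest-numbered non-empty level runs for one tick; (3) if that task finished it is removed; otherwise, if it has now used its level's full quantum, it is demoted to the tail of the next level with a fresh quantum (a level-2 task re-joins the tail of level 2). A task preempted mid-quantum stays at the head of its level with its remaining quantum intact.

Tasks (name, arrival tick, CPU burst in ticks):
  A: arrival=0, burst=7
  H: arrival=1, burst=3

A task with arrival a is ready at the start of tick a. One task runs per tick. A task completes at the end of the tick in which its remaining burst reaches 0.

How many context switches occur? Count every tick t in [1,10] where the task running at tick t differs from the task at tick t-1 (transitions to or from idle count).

context switches = 5

t=0: L0/L1/L2 = A/-/- → run A
t=1: L0/L1/L2 = AH/-/- → run A
t=2: L0/L1/L2 = H/A/- → run H
t=3: L0/L1/L2 = H/A/- → run H
t=4: L0/L1/L2 = -/AH/- → run A
t=5: L0/L1/L2 = -/AH/- → run A
t=6: L0/L1/L2 = -/AH/- → run A
t=7: L0/L1/L2 = -/AH/- → run A
t=8: L0/L1/L2 = -/H/A → run H
t=9: L0/L1/L2 = -/-/A → run A
t=10: (idle)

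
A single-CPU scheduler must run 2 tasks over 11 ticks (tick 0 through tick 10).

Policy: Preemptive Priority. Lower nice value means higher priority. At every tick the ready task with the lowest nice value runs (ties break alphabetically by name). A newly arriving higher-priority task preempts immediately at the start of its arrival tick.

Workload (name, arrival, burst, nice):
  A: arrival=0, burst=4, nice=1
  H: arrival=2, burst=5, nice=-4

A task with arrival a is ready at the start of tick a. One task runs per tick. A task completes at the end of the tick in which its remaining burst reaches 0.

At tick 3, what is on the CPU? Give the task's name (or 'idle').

running at tick 3 = H

t=0: ready={A} → run A
t=1: ready={A} → run A
t=2: ready={A,H} → run H
t=3: ready={A,H} → run H
t=4: ready={A,H} → run H
t=5: ready={A,H} → run H
t=6: ready={A,H} → run H
t=7: ready={A} → run A
t=8: ready={A} → run A
t=9: (idle)
t=10: (idle)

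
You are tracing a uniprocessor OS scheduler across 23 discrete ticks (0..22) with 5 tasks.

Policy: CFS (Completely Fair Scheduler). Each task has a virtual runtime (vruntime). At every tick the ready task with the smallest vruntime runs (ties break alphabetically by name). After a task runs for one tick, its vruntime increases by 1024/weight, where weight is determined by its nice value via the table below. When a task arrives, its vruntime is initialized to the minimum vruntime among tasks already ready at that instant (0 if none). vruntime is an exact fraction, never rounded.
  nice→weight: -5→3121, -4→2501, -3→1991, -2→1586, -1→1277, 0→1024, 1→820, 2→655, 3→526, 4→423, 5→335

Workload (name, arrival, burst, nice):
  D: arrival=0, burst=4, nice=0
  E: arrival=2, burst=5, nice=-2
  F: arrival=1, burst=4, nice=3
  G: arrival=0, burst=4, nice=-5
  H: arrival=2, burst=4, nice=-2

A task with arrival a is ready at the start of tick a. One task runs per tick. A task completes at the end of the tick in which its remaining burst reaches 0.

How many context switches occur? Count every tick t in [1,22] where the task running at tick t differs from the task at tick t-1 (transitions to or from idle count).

t=0: vr[D=0 G=0] → run D
t=1: vr[D=1 F=0 G=0] → run F
t=2: vr[D=1 E=0 F=512/263 G=0 H=0] → run E
t=3: vr[D=1 E=512/793 F=512/263 G=0 H=0] → run G
t=4: vr[D=1 E=512/793 F=512/263 G=1024/3121 H=0] → run H
t=5: vr[D=1 E=512/793 F=512/263 G=1024/3121 H=512/793] → run G
t=6: vr[D=1 E=512/793 F=512/263 G=2048/3121 H=512/793] → run E
t=7: vr[D=1 E=1024/793 F=512/263 G=2048/3121 H=512/793] → run H
t=8: vr[D=1 E=1024/793 F=512/263 G=2048/3121 H=1024/793] → run G
t=9: vr[D=1 E=1024/793 F=512/263 G=3072/3121 H=1024/793] → run G
t=10: vr[D=1 E=1024/793 F=512/263 H=1024/793] → run D
t=11: vr[D=2 E=1024/793 F=512/263 H=1024/793] → run E
t=12: vr[D=2 E=1536/793 F=512/263 H=1024/793] → run H
t=13: vr[D=2 E=1536/793 F=512/263 H=1536/793] → run E
t=14: vr[D=2 E=2048/793 F=512/263 H=1536/793] → run H
t=15: vr[D=2 E=2048/793 F=512/263] → run F
t=16: vr[D=2 E=2048/793 F=1024/263] → run D
t=17: vr[D=3 E=2048/793 F=1024/263] → run E
t=18: vr[D=3 F=1024/263] → run D
t=19: vr[F=1024/263] → run F
t=20: vr[F=1536/263] → run F
t=21: (idle)
t=22: (idle)

context switches = 19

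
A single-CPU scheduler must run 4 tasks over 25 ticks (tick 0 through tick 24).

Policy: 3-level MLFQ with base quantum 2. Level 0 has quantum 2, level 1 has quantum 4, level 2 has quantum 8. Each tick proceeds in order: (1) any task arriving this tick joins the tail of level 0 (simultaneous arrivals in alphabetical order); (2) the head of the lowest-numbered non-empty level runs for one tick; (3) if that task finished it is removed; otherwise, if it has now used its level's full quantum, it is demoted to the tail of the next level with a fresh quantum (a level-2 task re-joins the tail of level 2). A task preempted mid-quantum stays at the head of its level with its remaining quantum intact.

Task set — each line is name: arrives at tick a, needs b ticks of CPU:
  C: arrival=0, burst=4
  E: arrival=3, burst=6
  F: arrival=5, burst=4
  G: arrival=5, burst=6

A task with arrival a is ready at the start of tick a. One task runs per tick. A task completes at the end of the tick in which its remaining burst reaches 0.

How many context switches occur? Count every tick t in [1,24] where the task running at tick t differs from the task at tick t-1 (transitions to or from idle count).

context switches = 8

t=0: L0/L1/L2 = C/-/- → run C
t=1: L0/L1/L2 = C/-/- → run C
t=2: L0/L1/L2 = -/C/- → run C
t=3: L0/L1/L2 = E/C/- → run E
t=4: L0/L1/L2 = E/C/- → run E
t=5: L0/L1/L2 = FG/CE/- → run F
t=6: L0/L1/L2 = FG/CE/- → run F
t=7: L0/L1/L2 = G/CEF/- → run G
t=8: L0/L1/L2 = G/CEF/- → run G
t=9: L0/L1/L2 = -/CEFG/- → run C
t=10: L0/L1/L2 = -/EFG/- → run E
t=11: L0/L1/L2 = -/EFG/- → run E
t=12: L0/L1/L2 = -/EFG/- → run E
t=13: L0/L1/L2 = -/EFG/- → run E
t=14: L0/L1/L2 = -/FG/- → run F
t=15: L0/L1/L2 = -/FG/- → run F
t=16: L0/L1/L2 = -/G/- → run G
t=17: L0/L1/L2 = -/G/- → run G
t=18: L0/L1/L2 = -/G/- → run G
t=19: L0/L1/L2 = -/G/- → run G
t=20: (idle)
t=21: (idle)
t=22: (idle)
t=23: (idle)
t=24: (idle)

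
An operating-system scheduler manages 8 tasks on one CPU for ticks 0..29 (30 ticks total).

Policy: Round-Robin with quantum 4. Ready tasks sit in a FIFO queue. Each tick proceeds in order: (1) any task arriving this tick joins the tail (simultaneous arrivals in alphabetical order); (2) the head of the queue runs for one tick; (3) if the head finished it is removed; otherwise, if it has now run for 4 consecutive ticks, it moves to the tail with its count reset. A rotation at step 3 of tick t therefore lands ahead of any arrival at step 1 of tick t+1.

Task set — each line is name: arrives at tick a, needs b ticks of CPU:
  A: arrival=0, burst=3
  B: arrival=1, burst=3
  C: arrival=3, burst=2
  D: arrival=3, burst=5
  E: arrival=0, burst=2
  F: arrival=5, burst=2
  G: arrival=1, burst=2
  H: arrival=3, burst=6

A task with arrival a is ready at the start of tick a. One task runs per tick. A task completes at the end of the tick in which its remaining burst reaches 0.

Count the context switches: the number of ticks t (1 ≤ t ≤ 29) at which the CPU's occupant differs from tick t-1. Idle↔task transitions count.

context switches = 10

t=0: queue=[A,E] q_used=0 → run A
t=1: queue=[A,E,B,G] q_used=1 → run A
t=2: queue=[A,E,B,G] q_used=2 → run A
t=3: queue=[E,B,G,C,D,H] q_used=0 → run E
t=4: queue=[E,B,G,C,D,H] q_used=1 → run E
t=5: queue=[B,G,C,D,H,F] q_used=0 → run B
t=6: queue=[B,G,C,D,H,F] q_used=1 → run B
t=7: queue=[B,G,C,D,H,F] q_used=2 → run B
t=8: queue=[G,C,D,H,F] q_used=0 → run G
t=9: queue=[G,C,D,H,F] q_used=1 → run G
t=10: queue=[C,D,H,F] q_used=0 → run C
t=11: queue=[C,D,H,F] q_used=1 → run C
t=12: queue=[D,H,F] q_used=0 → run D
t=13: queue=[D,H,F] q_used=1 → run D
t=14: queue=[D,H,F] q_used=2 → run D
t=15: queue=[D,H,F] q_used=3 → run D
t=16: queue=[H,F,D] q_used=0 → run H
t=17: queue=[H,F,D] q_used=1 → run H
t=18: queue=[H,F,D] q_used=2 → run H
t=19: queue=[H,F,D] q_used=3 → run H
t=20: queue=[F,D,H] q_used=0 → run F
t=21: queue=[F,D,H] q_used=1 → run F
t=22: queue=[D,H] q_used=0 → run D
t=23: queue=[H] q_used=0 → run H
t=24: queue=[H] q_used=1 → run H
t=25: (idle)
t=26: (idle)
t=27: (idle)
t=28: (idle)
t=29: (idle)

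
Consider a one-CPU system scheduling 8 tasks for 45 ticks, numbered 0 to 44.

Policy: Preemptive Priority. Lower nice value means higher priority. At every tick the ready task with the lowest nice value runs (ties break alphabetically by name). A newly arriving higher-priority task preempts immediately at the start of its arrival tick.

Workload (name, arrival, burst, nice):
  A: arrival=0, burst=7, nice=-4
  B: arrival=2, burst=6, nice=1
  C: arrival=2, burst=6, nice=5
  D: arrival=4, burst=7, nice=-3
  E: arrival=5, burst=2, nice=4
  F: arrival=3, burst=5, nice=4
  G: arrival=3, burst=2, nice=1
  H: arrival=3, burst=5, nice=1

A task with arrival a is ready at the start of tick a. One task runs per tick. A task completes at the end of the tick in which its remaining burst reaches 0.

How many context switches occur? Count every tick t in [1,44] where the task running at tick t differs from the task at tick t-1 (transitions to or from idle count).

t=0: ready={A} → run A
t=1: ready={A} → run A
t=2: ready={A,B,C} → run A
t=3: ready={A,B,C,F,G,H} → run A
t=4: ready={A,B,C,D,F,G,H} → run A
t=5: ready={A,B,C,D,E,F,G,H} → run A
t=6: ready={A,B,C,D,E,F,G,H} → run A
t=7: ready={B,C,D,E,F,G,H} → run D
t=8: ready={B,C,D,E,F,G,H} → run D
t=9: ready={B,C,D,E,F,G,H} → run D
t=10: ready={B,C,D,E,F,G,H} → run D
t=11: ready={B,C,D,E,F,G,H} → run D
t=12: ready={B,C,D,E,F,G,H} → run D
t=13: ready={B,C,D,E,F,G,H} → run D
t=14: ready={B,C,E,F,G,H} → run B
t=15: ready={B,C,E,F,G,H} → run B
t=16: ready={B,C,E,F,G,H} → run B
t=17: ready={B,C,E,F,G,H} → run B
t=18: ready={B,C,E,F,G,H} → run B
t=19: ready={B,C,E,F,G,H} → run B
t=20: ready={C,E,F,G,H} → run G
t=21: ready={C,E,F,G,H} → run G
t=22: ready={C,E,F,H} → run H
t=23: ready={C,E,F,H} → run H
t=24: ready={C,E,F,H} → run H
t=25: ready={C,E,F,H} → run H
t=26: ready={C,E,F,H} → run H
t=27: ready={C,E,F} → run E
t=28: ready={C,E,F} → run E
t=29: ready={C,F} → run F
t=30: ready={C,F} → run F
t=31: ready={C,F} → run F
t=32: ready={C,F} → run F
t=33: ready={C,F} → run F
t=34: ready={C} → run C
t=35: ready={C} → run C
t=36: ready={C} → run C
t=37: ready={C} → run C
t=38: ready={C} → run C
t=39: ready={C} → run C
t=40: (idle)
t=41: (idle)
t=42: (idle)
t=43: (idle)
t=44: (idle)

context switches = 8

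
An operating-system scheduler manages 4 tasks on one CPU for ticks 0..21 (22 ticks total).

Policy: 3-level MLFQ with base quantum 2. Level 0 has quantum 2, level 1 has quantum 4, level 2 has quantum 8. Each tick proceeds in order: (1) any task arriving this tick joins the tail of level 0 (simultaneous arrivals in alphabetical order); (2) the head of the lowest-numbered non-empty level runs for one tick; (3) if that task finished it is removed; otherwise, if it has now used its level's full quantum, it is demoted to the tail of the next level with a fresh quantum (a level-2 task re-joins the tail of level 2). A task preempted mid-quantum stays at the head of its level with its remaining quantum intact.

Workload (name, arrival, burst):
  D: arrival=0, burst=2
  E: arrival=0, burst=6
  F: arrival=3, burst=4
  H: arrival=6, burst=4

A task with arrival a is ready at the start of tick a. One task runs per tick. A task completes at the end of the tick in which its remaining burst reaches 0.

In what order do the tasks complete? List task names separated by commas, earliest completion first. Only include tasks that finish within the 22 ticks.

completion order = D, E, F, H

t=0: L0/L1/L2 = DE/-/- → run D
t=1: L0/L1/L2 = DE/-/- → run D
t=2: L0/L1/L2 = E/-/- → run E
t=3: L0/L1/L2 = EF/-/- → run E
t=4: L0/L1/L2 = F/E/- → run F
t=5: L0/L1/L2 = F/E/- → run F
t=6: L0/L1/L2 = H/EF/- → run H
t=7: L0/L1/L2 = H/EF/- → run H
t=8: L0/L1/L2 = -/EFH/- → run E
t=9: L0/L1/L2 = -/EFH/- → run E
t=10: L0/L1/L2 = -/EFH/- → run E
t=11: L0/L1/L2 = -/EFH/- → run E
t=12: L0/L1/L2 = -/FH/- → run F
t=13: L0/L1/L2 = -/FH/- → run F
t=14: L0/L1/L2 = -/H/- → run H
t=15: L0/L1/L2 = -/H/- → run H
t=16: (idle)
t=17: (idle)
t=18: (idle)
t=19: (idle)
t=20: (idle)
t=21: (idle)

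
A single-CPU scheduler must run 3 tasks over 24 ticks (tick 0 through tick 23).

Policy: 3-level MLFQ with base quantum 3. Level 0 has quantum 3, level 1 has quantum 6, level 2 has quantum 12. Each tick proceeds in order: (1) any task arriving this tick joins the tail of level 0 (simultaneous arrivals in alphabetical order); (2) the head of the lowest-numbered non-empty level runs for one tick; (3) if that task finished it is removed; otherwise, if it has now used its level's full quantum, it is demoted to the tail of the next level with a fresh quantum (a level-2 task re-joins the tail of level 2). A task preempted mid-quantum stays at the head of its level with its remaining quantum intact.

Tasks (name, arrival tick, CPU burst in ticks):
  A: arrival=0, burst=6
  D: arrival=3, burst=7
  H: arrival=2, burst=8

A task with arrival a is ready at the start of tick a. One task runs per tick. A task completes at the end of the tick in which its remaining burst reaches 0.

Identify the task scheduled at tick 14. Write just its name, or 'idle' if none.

t=0: L0/L1/L2 = A/-/- → run A
t=1: L0/L1/L2 = A/-/- → run A
t=2: L0/L1/L2 = AH/-/- → run A
t=3: L0/L1/L2 = HD/A/- → run H
t=4: L0/L1/L2 = HD/A/- → run H
t=5: L0/L1/L2 = HD/A/- → run H
t=6: L0/L1/L2 = D/AH/- → run D
t=7: L0/L1/L2 = D/AH/- → run D
t=8: L0/L1/L2 = D/AH/- → run D
t=9: L0/L1/L2 = -/AHD/- → run A
t=10: L0/L1/L2 = -/AHD/- → run A
t=11: L0/L1/L2 = -/AHD/- → run A
t=12: L0/L1/L2 = -/HD/- → run H
t=13: L0/L1/L2 = -/HD/- → run H
t=14: L0/L1/L2 = -/HD/- → run H
t=15: L0/L1/L2 = -/HD/- → run H
t=16: L0/L1/L2 = -/HD/- → run H
t=17: L0/L1/L2 = -/D/- → run D
t=18: L0/L1/L2 = -/D/- → run D
t=19: L0/L1/L2 = -/D/- → run D
t=20: L0/L1/L2 = -/D/- → run D
t=21: (idle)
t=22: (idle)
t=23: (idle)

running at tick 14 = H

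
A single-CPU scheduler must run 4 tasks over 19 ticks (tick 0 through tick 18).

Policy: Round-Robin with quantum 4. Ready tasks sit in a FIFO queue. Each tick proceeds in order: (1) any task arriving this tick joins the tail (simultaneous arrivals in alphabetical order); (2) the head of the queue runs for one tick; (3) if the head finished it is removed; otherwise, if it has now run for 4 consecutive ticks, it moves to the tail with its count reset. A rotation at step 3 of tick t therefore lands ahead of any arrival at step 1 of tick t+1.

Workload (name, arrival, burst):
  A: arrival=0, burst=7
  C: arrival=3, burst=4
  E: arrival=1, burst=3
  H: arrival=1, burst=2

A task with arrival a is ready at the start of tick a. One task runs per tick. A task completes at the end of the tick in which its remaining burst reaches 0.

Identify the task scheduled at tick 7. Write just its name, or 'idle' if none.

t=0: queue=[A] q_used=0 → run A
t=1: queue=[A,E,H] q_used=1 → run A
t=2: queue=[A,E,H] q_used=2 → run A
t=3: queue=[A,E,H,C] q_used=3 → run A
t=4: queue=[E,H,C,A] q_used=0 → run E
t=5: queue=[E,H,C,A] q_used=1 → run E
t=6: queue=[E,H,C,A] q_used=2 → run E
t=7: queue=[H,C,A] q_used=0 → run H
t=8: queue=[H,C,A] q_used=1 → run H
t=9: queue=[C,A] q_used=0 → run C
t=10: queue=[C,A] q_used=1 → run C
t=11: queue=[C,A] q_used=2 → run C
t=12: queue=[C,A] q_used=3 → run C
t=13: queue=[A] q_used=0 → run A
t=14: queue=[A] q_used=1 → run A
t=15: queue=[A] q_used=2 → run A
t=16: (idle)
t=17: (idle)
t=18: (idle)

running at tick 7 = H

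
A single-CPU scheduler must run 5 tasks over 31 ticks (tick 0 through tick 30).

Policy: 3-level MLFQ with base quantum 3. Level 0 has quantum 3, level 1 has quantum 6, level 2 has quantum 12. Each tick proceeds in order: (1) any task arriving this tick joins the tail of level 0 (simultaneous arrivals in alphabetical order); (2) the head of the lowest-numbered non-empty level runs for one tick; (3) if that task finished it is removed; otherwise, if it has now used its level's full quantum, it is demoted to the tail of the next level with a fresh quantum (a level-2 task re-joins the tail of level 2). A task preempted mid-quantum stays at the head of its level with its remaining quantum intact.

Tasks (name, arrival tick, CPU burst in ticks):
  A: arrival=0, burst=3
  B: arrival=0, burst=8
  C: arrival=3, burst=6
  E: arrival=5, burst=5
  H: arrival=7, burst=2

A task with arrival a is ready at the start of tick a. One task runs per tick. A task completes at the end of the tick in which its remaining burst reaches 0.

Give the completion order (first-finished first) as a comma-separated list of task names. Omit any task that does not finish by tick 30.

completion order = A, H, B, C, E

t=0: L0/L1/L2 = AB/-/- → run A
t=1: L0/L1/L2 = AB/-/- → run A
t=2: L0/L1/L2 = AB/-/- → run A
t=3: L0/L1/L2 = BC/-/- → run B
t=4: L0/L1/L2 = BC/-/- → run B
t=5: L0/L1/L2 = BCE/-/- → run B
t=6: L0/L1/L2 = CE/B/- → run C
t=7: L0/L1/L2 = CEH/B/- → run C
t=8: L0/L1/L2 = CEH/B/- → run C
t=9: L0/L1/L2 = EH/BC/- → run E
t=10: L0/L1/L2 = EH/BC/- → run E
t=11: L0/L1/L2 = EH/BC/- → run E
t=12: L0/L1/L2 = H/BCE/- → run H
t=13: L0/L1/L2 = H/BCE/- → run H
t=14: L0/L1/L2 = -/BCE/- → run B
t=15: L0/L1/L2 = -/BCE/- → run B
t=16: L0/L1/L2 = -/BCE/- → run B
t=17: L0/L1/L2 = -/BCE/- → run B
t=18: L0/L1/L2 = -/BCE/- → run B
t=19: L0/L1/L2 = -/CE/- → run C
t=20: L0/L1/L2 = -/CE/- → run C
t=21: L0/L1/L2 = -/CE/- → run C
t=22: L0/L1/L2 = -/E/- → run E
t=23: L0/L1/L2 = -/E/- → run E
t=24: (idle)
t=25: (idle)
t=26: (idle)
t=27: (idle)
t=28: (idle)
t=29: (idle)
t=30: (idle)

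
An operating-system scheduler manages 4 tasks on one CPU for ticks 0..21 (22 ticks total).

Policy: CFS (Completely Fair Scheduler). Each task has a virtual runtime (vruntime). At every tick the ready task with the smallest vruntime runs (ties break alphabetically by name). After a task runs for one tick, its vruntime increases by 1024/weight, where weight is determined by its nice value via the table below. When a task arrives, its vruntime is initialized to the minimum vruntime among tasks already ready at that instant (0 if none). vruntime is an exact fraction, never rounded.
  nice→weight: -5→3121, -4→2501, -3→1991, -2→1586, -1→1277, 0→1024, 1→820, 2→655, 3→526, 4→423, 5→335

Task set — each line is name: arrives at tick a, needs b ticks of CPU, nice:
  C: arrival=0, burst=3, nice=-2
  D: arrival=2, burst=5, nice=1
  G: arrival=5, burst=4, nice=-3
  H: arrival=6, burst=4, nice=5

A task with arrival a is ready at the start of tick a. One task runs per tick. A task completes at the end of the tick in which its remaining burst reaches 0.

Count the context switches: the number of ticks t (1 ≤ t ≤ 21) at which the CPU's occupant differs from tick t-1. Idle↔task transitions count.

t=0: vr[C=0] → run C
t=1: vr[C=512/793] → run C
t=2: vr[C=1024/793 D=1024/793] → run C
t=3: vr[D=1024/793] → run D
t=4: vr[D=412928/162565] → run D
t=5: vr[D=615936/162565 G=615936/162565] → run D
t=6: vr[D=818944/162565 G=615936/162565 H=615936/162565] → run G
t=7: vr[D=818944/162565 G=1392795136/323666915 H=615936/162565] → run H
t=8: vr[D=818944/162565 G=1392795136/323666915 H=74561024/10891855] → run G
t=9: vr[D=818944/162565 G=1559261696/323666915 H=74561024/10891855] → run G
t=10: vr[D=818944/162565 G=1725728256/323666915 H=74561024/10891855] → run D
t=11: vr[D=1021952/162565 G=1725728256/323666915 H=74561024/10891855] → run G
t=12: vr[D=1021952/162565 H=74561024/10891855] → run D
t=13: vr[H=74561024/10891855] → run H
t=14: vr[H=107854336/10891855] → run H
t=15: vr[H=141147648/10891855] → run H
t=16: (idle)
t=17: (idle)
t=18: (idle)
t=19: (idle)
t=20: (idle)
t=21: (idle)

context switches = 9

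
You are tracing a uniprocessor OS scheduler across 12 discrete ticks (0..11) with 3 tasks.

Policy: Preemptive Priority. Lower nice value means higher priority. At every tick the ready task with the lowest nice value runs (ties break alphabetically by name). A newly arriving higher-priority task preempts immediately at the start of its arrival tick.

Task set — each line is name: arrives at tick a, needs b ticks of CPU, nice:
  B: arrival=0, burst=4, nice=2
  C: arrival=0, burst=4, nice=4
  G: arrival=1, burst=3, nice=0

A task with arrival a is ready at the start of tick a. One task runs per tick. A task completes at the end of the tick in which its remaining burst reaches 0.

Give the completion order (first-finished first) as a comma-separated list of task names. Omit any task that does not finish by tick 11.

t=0: ready={B,C} → run B
t=1: ready={B,C,G} → run G
t=2: ready={B,C,G} → run G
t=3: ready={B,C,G} → run G
t=4: ready={B,C} → run B
t=5: ready={B,C} → run B
t=6: ready={B,C} → run B
t=7: ready={C} → run C
t=8: ready={C} → run C
t=9: ready={C} → run C
t=10: ready={C} → run C
t=11: (idle)

completion order = G, B, C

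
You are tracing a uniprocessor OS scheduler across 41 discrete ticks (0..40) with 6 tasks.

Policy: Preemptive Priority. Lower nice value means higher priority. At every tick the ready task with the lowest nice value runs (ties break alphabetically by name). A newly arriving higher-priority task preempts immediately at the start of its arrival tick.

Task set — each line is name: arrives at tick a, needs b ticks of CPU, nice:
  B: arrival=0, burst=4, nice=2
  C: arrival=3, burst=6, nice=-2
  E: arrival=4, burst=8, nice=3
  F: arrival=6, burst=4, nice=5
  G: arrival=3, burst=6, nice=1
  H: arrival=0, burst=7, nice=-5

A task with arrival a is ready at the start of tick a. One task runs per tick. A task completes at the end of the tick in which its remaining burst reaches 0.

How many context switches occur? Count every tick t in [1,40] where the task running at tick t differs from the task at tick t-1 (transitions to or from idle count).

t=0: ready={B,H} → run H
t=1: ready={B,H} → run H
t=2: ready={B,H} → run H
t=3: ready={B,C,G,H} → run H
t=4: ready={B,C,E,G,H} → run H
t=5: ready={B,C,E,G,H} → run H
t=6: ready={B,C,E,F,G,H} → run H
t=7: ready={B,C,E,F,G} → run C
t=8: ready={B,C,E,F,G} → run C
t=9: ready={B,C,E,F,G} → run C
t=10: ready={B,C,E,F,G} → run C
t=11: ready={B,C,E,F,G} → run C
t=12: ready={B,C,E,F,G} → run C
t=13: ready={B,E,F,G} → run G
t=14: ready={B,E,F,G} → run G
t=15: ready={B,E,F,G} → run G
t=16: ready={B,E,F,G} → run G
t=17: ready={B,E,F,G} → run G
t=18: ready={B,E,F,G} → run G
t=19: ready={B,E,F} → run B
t=20: ready={B,E,F} → run B
t=21: ready={B,E,F} → run B
t=22: ready={B,E,F} → run B
t=23: ready={E,F} → run E
t=24: ready={E,F} → run E
t=25: ready={E,F} → run E
t=26: ready={E,F} → run E
t=27: ready={E,F} → run E
t=28: ready={E,F} → run E
t=29: ready={E,F} → run E
t=30: ready={E,F} → run E
t=31: ready={F} → run F
t=32: ready={F} → run F
t=33: ready={F} → run F
t=34: ready={F} → run F
t=35: (idle)
t=36: (idle)
t=37: (idle)
t=38: (idle)
t=39: (idle)
t=40: (idle)

context switches = 6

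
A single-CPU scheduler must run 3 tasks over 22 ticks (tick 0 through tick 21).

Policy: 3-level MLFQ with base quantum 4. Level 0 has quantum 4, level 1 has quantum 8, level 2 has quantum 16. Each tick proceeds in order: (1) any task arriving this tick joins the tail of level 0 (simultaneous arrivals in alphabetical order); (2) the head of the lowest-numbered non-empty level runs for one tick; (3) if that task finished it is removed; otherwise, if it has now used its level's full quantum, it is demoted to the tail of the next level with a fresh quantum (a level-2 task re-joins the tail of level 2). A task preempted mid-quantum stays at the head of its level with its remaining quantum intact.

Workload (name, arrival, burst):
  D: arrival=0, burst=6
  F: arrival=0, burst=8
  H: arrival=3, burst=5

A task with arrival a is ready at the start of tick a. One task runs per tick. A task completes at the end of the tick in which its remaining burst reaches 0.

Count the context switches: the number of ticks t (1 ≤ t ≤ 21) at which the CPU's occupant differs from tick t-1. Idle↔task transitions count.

t=0: L0/L1/L2 = DF/-/- → run D
t=1: L0/L1/L2 = DF/-/- → run D
t=2: L0/L1/L2 = DF/-/- → run D
t=3: L0/L1/L2 = DFH/-/- → run D
t=4: L0/L1/L2 = FH/D/- → run F
t=5: L0/L1/L2 = FH/D/- → run F
t=6: L0/L1/L2 = FH/D/- → run F
t=7: L0/L1/L2 = FH/D/- → run F
t=8: L0/L1/L2 = H/DF/- → run H
t=9: L0/L1/L2 = H/DF/- → run H
t=10: L0/L1/L2 = H/DF/- → run H
t=11: L0/L1/L2 = H/DF/- → run H
t=12: L0/L1/L2 = -/DFH/- → run D
t=13: L0/L1/L2 = -/DFH/- → run D
t=14: L0/L1/L2 = -/FH/- → run F
t=15: L0/L1/L2 = -/FH/- → run F
t=16: L0/L1/L2 = -/FH/- → run F
t=17: L0/L1/L2 = -/FH/- → run F
t=18: L0/L1/L2 = -/H/- → run H
t=19: (idle)
t=20: (idle)
t=21: (idle)

context switches = 6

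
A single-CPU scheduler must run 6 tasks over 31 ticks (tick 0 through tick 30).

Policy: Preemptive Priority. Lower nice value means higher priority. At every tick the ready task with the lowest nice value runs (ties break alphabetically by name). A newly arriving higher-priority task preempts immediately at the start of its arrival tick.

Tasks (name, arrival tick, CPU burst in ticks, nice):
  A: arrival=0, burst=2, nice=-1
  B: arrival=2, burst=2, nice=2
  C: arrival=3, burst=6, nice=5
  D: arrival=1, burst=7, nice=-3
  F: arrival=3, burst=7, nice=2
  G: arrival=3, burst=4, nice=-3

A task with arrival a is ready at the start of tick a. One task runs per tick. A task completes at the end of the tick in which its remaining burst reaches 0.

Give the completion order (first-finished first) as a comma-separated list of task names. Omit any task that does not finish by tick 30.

completion order = D, G, A, B, F, C

t=0: ready={A} → run A
t=1: ready={A,D} → run D
t=2: ready={A,B,D} → run D
t=3: ready={A,B,C,D,F,G} → run D
t=4: ready={A,B,C,D,F,G} → run D
t=5: ready={A,B,C,D,F,G} → run D
t=6: ready={A,B,C,D,F,G} → run D
t=7: ready={A,B,C,D,F,G} → run D
t=8: ready={A,B,C,F,G} → run G
t=9: ready={A,B,C,F,G} → run G
t=10: ready={A,B,C,F,G} → run G
t=11: ready={A,B,C,F,G} → run G
t=12: ready={A,B,C,F} → run A
t=13: ready={B,C,F} → run B
t=14: ready={B,C,F} → run B
t=15: ready={C,F} → run F
t=16: ready={C,F} → run F
t=17: ready={C,F} → run F
t=18: ready={C,F} → run F
t=19: ready={C,F} → run F
t=20: ready={C,F} → run F
t=21: ready={C,F} → run F
t=22: ready={C} → run C
t=23: ready={C} → run C
t=24: ready={C} → run C
t=25: ready={C} → run C
t=26: ready={C} → run C
t=27: ready={C} → run C
t=28: (idle)
t=29: (idle)
t=30: (idle)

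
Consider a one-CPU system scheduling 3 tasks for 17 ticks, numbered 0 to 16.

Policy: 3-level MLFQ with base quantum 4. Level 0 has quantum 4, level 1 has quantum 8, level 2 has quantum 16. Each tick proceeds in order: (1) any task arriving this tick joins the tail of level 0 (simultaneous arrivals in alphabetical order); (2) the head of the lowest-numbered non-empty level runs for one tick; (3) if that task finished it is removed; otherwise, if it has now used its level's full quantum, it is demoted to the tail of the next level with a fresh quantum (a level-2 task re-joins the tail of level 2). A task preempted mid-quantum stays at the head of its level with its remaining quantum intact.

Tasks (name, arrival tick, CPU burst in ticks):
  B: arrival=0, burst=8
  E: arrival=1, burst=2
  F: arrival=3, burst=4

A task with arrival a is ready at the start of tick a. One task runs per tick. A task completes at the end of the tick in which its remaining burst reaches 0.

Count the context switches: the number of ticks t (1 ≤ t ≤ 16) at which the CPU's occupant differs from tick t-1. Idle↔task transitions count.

t=0: L0/L1/L2 = B/-/- → run B
t=1: L0/L1/L2 = BE/-/- → run B
t=2: L0/L1/L2 = BE/-/- → run B
t=3: L0/L1/L2 = BEF/-/- → run B
t=4: L0/L1/L2 = EF/B/- → run E
t=5: L0/L1/L2 = EF/B/- → run E
t=6: L0/L1/L2 = F/B/- → run F
t=7: L0/L1/L2 = F/B/- → run F
t=8: L0/L1/L2 = F/B/- → run F
t=9: L0/L1/L2 = F/B/- → run F
t=10: L0/L1/L2 = -/B/- → run B
t=11: L0/L1/L2 = -/B/- → run B
t=12: L0/L1/L2 = -/B/- → run B
t=13: L0/L1/L2 = -/B/- → run B
t=14: (idle)
t=15: (idle)
t=16: (idle)

context switches = 4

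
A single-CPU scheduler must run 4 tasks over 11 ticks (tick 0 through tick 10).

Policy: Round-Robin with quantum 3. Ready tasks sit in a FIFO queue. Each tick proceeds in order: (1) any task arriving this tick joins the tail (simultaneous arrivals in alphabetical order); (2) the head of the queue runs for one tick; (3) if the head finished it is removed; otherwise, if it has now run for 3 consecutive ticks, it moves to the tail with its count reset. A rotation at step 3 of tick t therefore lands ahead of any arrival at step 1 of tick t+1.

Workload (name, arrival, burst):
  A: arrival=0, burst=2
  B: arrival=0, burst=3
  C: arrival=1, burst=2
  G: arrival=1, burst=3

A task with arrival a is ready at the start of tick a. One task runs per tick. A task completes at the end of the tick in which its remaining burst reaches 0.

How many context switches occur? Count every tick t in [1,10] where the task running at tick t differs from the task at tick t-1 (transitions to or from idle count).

context switches = 4

t=0: queue=[A,B] q_used=0 → run A
t=1: queue=[A,B,C,G] q_used=1 → run A
t=2: queue=[B,C,G] q_used=0 → run B
t=3: queue=[B,C,G] q_used=1 → run B
t=4: queue=[B,C,G] q_used=2 → run B
t=5: queue=[C,G] q_used=0 → run C
t=6: queue=[C,G] q_used=1 → run C
t=7: queue=[G] q_used=0 → run G
t=8: queue=[G] q_used=1 → run G
t=9: queue=[G] q_used=2 → run G
t=10: (idle)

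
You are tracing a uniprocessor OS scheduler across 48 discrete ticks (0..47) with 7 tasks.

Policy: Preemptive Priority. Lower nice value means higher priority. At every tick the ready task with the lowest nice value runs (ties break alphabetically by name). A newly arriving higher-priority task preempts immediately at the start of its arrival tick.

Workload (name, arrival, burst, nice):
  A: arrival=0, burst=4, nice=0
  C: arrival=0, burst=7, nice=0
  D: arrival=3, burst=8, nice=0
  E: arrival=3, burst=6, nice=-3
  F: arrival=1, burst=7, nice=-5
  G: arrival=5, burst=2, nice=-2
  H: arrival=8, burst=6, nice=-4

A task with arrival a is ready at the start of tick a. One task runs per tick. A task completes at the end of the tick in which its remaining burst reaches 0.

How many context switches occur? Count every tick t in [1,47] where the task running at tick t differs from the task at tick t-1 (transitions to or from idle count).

context switches = 8

t=0: ready={A,C} → run A
t=1: ready={A,C,F} → run F
t=2: ready={A,C,F} → run F
t=3: ready={A,C,D,E,F} → run F
t=4: ready={A,C,D,E,F} → run F
t=5: ready={A,C,D,E,F,G} → run F
t=6: ready={A,C,D,E,F,G} → run F
t=7: ready={A,C,D,E,F,G} → run F
t=8: ready={A,C,D,E,G,H} → run H
t=9: ready={A,C,D,E,G,H} → run H
t=10: ready={A,C,D,E,G,H} → run H
t=11: ready={A,C,D,E,G,H} → run H
t=12: ready={A,C,D,E,G,H} → run H
t=13: ready={A,C,D,E,G,H} → run H
t=14: ready={A,C,D,E,G} → run E
t=15: ready={A,C,D,E,G} → run E
t=16: ready={A,C,D,E,G} → run E
t=17: ready={A,C,D,E,G} → run E
t=18: ready={A,C,D,E,G} → run E
t=19: ready={A,C,D,E,G} → run E
t=20: ready={A,C,D,G} → run G
t=21: ready={A,C,D,G} → run G
t=22: ready={A,C,D} → run A
t=23: ready={A,C,D} → run A
t=24: ready={A,C,D} → run A
t=25: ready={C,D} → run C
t=26: ready={C,D} → run C
t=27: ready={C,D} → run C
t=28: ready={C,D} → run C
t=29: ready={C,D} → run C
t=30: ready={C,D} → run C
t=31: ready={C,D} → run C
t=32: ready={D} → run D
t=33: ready={D} → run D
t=34: ready={D} → run D
t=35: ready={D} → run D
t=36: ready={D} → run D
t=37: ready={D} → run D
t=38: ready={D} → run D
t=39: ready={D} → run D
t=40: (idle)
t=41: (idle)
t=42: (idle)
t=43: (idle)
t=44: (idle)
t=45: (idle)
t=46: (idle)
t=47: (idle)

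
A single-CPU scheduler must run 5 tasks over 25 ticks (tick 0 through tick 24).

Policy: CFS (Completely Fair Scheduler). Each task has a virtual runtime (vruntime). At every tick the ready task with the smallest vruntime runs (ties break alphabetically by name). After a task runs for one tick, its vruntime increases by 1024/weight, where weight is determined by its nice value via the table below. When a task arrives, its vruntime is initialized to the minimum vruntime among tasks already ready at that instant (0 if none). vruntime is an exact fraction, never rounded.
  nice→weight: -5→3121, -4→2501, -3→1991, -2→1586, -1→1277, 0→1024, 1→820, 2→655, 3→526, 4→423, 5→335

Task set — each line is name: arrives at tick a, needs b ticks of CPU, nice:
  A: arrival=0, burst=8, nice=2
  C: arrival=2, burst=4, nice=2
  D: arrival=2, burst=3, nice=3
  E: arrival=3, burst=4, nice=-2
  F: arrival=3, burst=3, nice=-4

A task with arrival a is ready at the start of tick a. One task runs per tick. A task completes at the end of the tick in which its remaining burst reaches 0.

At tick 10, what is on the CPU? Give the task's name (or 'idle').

t=0: vr[A=0] → run A
t=1: vr[A=1024/655] → run A
t=2: vr[A=2048/655 C=2048/655 D=2048/655] → run A
t=3: vr[A=3072/655 C=2048/655 D=2048/655 E=2048/655 F=2048/655] → run C
t=4: vr[A=3072/655 C=3072/655 D=2048/655 E=2048/655 F=2048/655] → run D
t=5: vr[A=3072/655 C=3072/655 D=873984/172265 E=2048/655 F=2048/655] → run E
t=6: vr[A=3072/655 C=3072/655 D=873984/172265 E=1959424/519415 F=2048/655] → run F
t=7: vr[A=3072/655 C=3072/655 D=873984/172265 E=1959424/519415 F=5792768/1638155] → run F
t=8: vr[A=3072/655 C=3072/655 D=873984/172265 E=1959424/519415 F=6463488/1638155] → run E
t=9: vr[A=3072/655 C=3072/655 D=873984/172265 E=2294784/519415 F=6463488/1638155] → run F
t=10: vr[A=3072/655 C=3072/655 D=873984/172265 E=2294784/519415] → run E
t=11: vr[A=3072/655 C=3072/655 D=873984/172265 E=2630144/519415] → run A
t=12: vr[A=4096/655 C=3072/655 D=873984/172265 E=2630144/519415] → run C
t=13: vr[A=4096/655 C=4096/655 D=873984/172265 E=2630144/519415] → run E
t=14: vr[A=4096/655 C=4096/655 D=873984/172265] → run D
t=15: vr[A=4096/655 C=4096/655 D=1209344/172265] → run A
t=16: vr[A=1024/131 C=4096/655 D=1209344/172265] → run C
t=17: vr[A=1024/131 C=1024/131 D=1209344/172265] → run D
t=18: vr[A=1024/131 C=1024/131] → run A
t=19: vr[A=6144/655 C=1024/131] → run C
t=20: vr[A=6144/655] → run A
t=21: vr[A=7168/655] → run A
t=22: (idle)
t=23: (idle)
t=24: (idle)

running at tick 10 = E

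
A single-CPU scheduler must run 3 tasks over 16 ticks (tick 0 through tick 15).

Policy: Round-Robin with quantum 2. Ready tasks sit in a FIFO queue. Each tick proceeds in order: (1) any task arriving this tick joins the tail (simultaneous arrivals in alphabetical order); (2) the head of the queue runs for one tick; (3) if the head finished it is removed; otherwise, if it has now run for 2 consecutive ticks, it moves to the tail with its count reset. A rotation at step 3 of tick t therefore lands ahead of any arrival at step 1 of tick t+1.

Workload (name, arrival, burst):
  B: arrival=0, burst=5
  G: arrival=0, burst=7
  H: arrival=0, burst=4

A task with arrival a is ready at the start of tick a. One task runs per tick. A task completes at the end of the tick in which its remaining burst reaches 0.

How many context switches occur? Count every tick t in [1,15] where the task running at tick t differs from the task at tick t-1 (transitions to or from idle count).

t=0: queue=[B,G,H] q_used=0 → run B
t=1: queue=[B,G,H] q_used=1 → run B
t=2: queue=[G,H,B] q_used=0 → run G
t=3: queue=[G,H,B] q_used=1 → run G
t=4: queue=[H,B,G] q_used=0 → run H
t=5: queue=[H,B,G] q_used=1 → run H
t=6: queue=[B,G,H] q_used=0 → run B
t=7: queue=[B,G,H] q_used=1 → run B
t=8: queue=[G,H,B] q_used=0 → run G
t=9: queue=[G,H,B] q_used=1 → run G
t=10: queue=[H,B,G] q_used=0 → run H
t=11: queue=[H,B,G] q_used=1 → run H
t=12: queue=[B,G] q_used=0 → run B
t=13: queue=[G] q_used=0 → run G
t=14: queue=[G] q_used=1 → run G
t=15: queue=[G] q_used=0 → run G

context switches = 7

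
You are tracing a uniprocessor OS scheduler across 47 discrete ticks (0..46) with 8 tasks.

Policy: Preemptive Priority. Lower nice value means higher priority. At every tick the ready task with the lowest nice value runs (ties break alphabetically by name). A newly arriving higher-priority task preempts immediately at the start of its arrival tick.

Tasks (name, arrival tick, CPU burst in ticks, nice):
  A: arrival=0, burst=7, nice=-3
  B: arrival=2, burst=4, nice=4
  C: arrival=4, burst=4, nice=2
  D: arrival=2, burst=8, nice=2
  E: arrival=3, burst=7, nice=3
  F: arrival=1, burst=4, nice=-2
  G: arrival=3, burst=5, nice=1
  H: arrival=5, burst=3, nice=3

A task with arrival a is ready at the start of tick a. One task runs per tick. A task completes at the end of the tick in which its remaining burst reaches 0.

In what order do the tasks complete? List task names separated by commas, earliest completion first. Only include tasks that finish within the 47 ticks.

completion order = A, F, G, C, D, E, H, B

t=0: ready={A} → run A
t=1: ready={A,F} → run A
t=2: ready={A,B,D,F} → run A
t=3: ready={A,B,D,E,F,G} → run A
t=4: ready={A,B,C,D,E,F,G} → run A
t=5: ready={A,B,C,D,E,F,G,H} → run A
t=6: ready={A,B,C,D,E,F,G,H} → run A
t=7: ready={B,C,D,E,F,G,H} → run F
t=8: ready={B,C,D,E,F,G,H} → run F
t=9: ready={B,C,D,E,F,G,H} → run F
t=10: ready={B,C,D,E,F,G,H} → run F
t=11: ready={B,C,D,E,G,H} → run G
t=12: ready={B,C,D,E,G,H} → run G
t=13: ready={B,C,D,E,G,H} → run G
t=14: ready={B,C,D,E,G,H} → run G
t=15: ready={B,C,D,E,G,H} → run G
t=16: ready={B,C,D,E,H} → run C
t=17: ready={B,C,D,E,H} → run C
t=18: ready={B,C,D,E,H} → run C
t=19: ready={B,C,D,E,H} → run C
t=20: ready={B,D,E,H} → run D
t=21: ready={B,D,E,H} → run D
t=22: ready={B,D,E,H} → run D
t=23: ready={B,D,E,H} → run D
t=24: ready={B,D,E,H} → run D
t=25: ready={B,D,E,H} → run D
t=26: ready={B,D,E,H} → run D
t=27: ready={B,D,E,H} → run D
t=28: ready={B,E,H} → run E
t=29: ready={B,E,H} → run E
t=30: ready={B,E,H} → run E
t=31: ready={B,E,H} → run E
t=32: ready={B,E,H} → run E
t=33: ready={B,E,H} → run E
t=34: ready={B,E,H} → run E
t=35: ready={B,H} → run H
t=36: ready={B,H} → run H
t=37: ready={B,H} → run H
t=38: ready={B} → run B
t=39: ready={B} → run B
t=40: ready={B} → run B
t=41: ready={B} → run B
t=42: (idle)
t=43: (idle)
t=44: (idle)
t=45: (idle)
t=46: (idle)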